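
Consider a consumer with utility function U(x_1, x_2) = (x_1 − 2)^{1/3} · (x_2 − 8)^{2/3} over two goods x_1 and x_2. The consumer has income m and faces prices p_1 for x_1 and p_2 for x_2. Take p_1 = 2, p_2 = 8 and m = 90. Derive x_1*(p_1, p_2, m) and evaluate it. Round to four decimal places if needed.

x_1* = 5.6667

MRS = (1/2)·(x_2−8)/(x_1−2). Tangency with p_1/p_2 gives x_2−8 = 2·(p_1/p_2)·(x_1−2).
Substituting into the budget: x_1* = 2 + 1/3·(m − 2·p_1 − 8·p_2)/p_1, and x_2* = 8 + 2/3·(…)/p_2.
Discretionary income = 90 − 2·2 − 8·8 = 22; x_1* = 2 + 1/3·22/2 = 5.6667.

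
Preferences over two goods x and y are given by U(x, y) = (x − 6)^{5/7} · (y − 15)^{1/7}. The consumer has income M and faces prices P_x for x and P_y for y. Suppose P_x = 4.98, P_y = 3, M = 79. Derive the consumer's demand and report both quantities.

This is Cobb-Douglas in (x−6, y−15): tangency gives 5/7·P_y·(y−15) = 1/7·P_x·(x−6).
Substituting into the budget: x* = 6 + 5/6·(M − 6·P_x − 15·P_y)/P_x, and y* = 15 + 1/6·(…)/P_y.
Discretionary income = 79 − 6·4.98 − 15·3 = 4.12; x* = 6 + 5/6·4.12/4.98 = 6.6894; y* = 15 + 1/6·4.12/3 = 15.2289.

x* = 6.6894, y* = 15.2289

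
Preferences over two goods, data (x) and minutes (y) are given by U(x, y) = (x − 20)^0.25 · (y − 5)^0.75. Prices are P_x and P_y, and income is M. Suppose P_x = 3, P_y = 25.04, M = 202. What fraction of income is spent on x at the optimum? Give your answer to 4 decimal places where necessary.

share on x = 0.3178

This is Cobb-Douglas in (x−20, y−5): tangency gives 0.25·P_y·(y−5) = 0.75·P_x·(x−20).
Substituting into the budget: x* = 20 + 0.25·(M − 20·P_x − 5·P_y)/P_x, and y* = 5 + 0.75·(…)/P_y.
Discretionary income = 202 − 20·3 − 5·25.04 = 16.8; x* = 20 + 0.25·16.8/3 = 21.4; y* = 5 + 0.75·16.8/25.04 = 5.5032.
Expenditure on x: 3·21.4 = 64.2; share = 0.3178.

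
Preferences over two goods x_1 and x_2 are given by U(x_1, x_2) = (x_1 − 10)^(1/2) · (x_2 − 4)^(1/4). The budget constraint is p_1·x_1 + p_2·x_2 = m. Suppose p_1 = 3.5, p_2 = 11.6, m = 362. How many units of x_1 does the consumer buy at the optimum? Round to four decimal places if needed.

x_1* = 63.4476

Discretionary income = 362 − 10·3.5 − 4·11.6 = 280.6; x_1* = 10 + 2/3·280.6/3.5 = 63.4476.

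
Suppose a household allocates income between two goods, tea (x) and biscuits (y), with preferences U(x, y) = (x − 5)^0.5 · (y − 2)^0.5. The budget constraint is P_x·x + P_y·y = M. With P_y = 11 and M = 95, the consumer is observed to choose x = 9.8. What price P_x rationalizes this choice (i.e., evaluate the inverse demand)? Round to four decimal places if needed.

Let x' = x−5, y' = y−2. MRS = y'/x' = P_x/P_y.
After buying the subsistence bundle (5, 2), a share 0.5 of the remaining income goes to x: x* = 5 + 0.5·(M − 5P_x − 2P_y)/P_x.
Set x* = 9.8 in the demand function and solve for P_x: P_x = 5.

P_x = 5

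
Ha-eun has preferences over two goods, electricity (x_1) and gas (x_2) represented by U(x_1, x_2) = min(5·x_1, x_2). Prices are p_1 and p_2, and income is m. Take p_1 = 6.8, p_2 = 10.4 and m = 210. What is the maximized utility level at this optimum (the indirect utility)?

V = 17.8571

Leontief preferences: the optimum is at the kink where x_1/1 = x_2/5, i.e. x_2 = 5·x_1.
Budget: p_1·x_1 + p_2·5·x_1 = m, so (p_1 + 5·p_2)·x_1 = m.
Demand: x_1*(p_1,p_2,m) = m/(p_1 + 5·p_2), x_2* = 5·m/(p_1 + 5·p_2).
Here 6.8 + 5·10.4 = 58.8, giving x_1* = 3.5714 and x_2* = 17.8571.
Utility at the optimum: U(3.5714, 17.8571) = 17.8571.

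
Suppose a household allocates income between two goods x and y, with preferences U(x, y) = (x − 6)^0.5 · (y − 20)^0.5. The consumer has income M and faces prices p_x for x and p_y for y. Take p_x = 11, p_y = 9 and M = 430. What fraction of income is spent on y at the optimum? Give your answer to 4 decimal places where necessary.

This is Cobb-Douglas in (x−6, y−20): tangency gives 0.5·p_y·(y−20) = 0.5·p_x·(x−6).
After buying the subsistence bundle (6, 20), a share 0.5 of the remaining income goes to x: x* = 6 + 0.5·(M − 6p_x − 20p_y)/p_x.
Discretionary income = 430 − 6·11 − 20·9 = 184; x* = 6 + 0.5·184/11 = 14.3636; y* = 20 + 0.5·184/9 = 30.2222.
Expenditure on y: 9·30.2222 = 272; share = 0.6326.

share on y = 0.6326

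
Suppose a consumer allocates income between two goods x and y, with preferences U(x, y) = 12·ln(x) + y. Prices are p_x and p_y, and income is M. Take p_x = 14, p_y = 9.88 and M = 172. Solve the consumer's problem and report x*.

At the given prices: x* = 12·9.88/14 = 8.4686.

x* = 8.4686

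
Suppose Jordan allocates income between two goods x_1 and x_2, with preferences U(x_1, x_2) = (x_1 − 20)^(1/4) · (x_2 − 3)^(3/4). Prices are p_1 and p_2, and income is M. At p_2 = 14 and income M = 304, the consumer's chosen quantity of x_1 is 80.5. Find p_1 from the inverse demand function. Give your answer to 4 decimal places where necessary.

p_1 = 1

This is Cobb-Douglas in (x_1−20, x_2−3): tangency gives 0.25·p_2·(x_2−3) = 0.75·p_1·(x_1−20).
Substituting into the budget: x_1* = 20 + 0.25·(M − 20·p_1 − 3·p_2)/p_1, and x_2* = 3 + 0.75·(…)/p_2.
Set x_1* = 80.5 in the demand function and solve for p_1: p_1 = 1.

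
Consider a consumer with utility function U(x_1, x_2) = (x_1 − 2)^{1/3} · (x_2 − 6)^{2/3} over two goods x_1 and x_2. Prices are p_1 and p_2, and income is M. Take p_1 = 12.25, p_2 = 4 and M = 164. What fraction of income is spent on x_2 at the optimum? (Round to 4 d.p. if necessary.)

share on x_2 = 0.6159

This is Cobb-Douglas in (x_1−2, x_2−6): tangency gives 1/3·p_2·(x_2−6) = 2/3·p_1·(x_1−2).
Substituting into the budget: x_1* = 2 + 1/3·(M − 2·p_1 − 6·p_2)/p_1, and x_2* = 6 + 2/3·(…)/p_2.
Discretionary income = 164 − 2·12.25 − 6·4 = 115.5; x_1* = 2 + 1/3·115.5/12.25 = 5.1429; x_2* = 6 + 2/3·115.5/4 = 25.25.
Expenditure on x_2: 4·25.25 = 101; share = 0.6159.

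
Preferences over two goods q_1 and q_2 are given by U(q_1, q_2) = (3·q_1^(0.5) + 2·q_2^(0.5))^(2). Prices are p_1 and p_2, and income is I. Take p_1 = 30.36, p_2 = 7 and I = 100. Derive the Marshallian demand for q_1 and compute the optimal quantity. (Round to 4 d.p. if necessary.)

From the CES first-order condition, (3/2)·(q_2/q_1)^(0.5) = p_1/p_2.
Hence q_2/q_1 = ((2/3)·p_1/p_2)^(1/(0.5)), i.e. raised to the 2 power.
With the ratio pinned down, the budget gives q_1* = I/(p_1 + p_2·(q_2/q_1)) and q_2* = (q_2/q_1)·q_1*.
Numerically q_2/q_1 = 8.360359, so q_1* = 100/(30.36 + 7·8.360359) = 1.1251.

q_1* = 1.1251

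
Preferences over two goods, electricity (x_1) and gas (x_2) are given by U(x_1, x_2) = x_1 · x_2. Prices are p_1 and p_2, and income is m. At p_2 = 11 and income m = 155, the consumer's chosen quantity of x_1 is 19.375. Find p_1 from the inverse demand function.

MU_x_1/MU_x_2 = (x_2)/(x_1); tangency sets this equal to p_1/p_2.
Rearranging, p_2·x_2 = p_1·x_1. Substituting into the budget gives p_1·x_1·(1 + 1) = m.
Demand: x_1*(p_1,p_2,m) = 0.5·m/p_1 and x_2* = 0.5·m/p_2.
Set x_1* = 19.375 in the demand function and solve for p_1: p_1 = 4.

p_1 = 4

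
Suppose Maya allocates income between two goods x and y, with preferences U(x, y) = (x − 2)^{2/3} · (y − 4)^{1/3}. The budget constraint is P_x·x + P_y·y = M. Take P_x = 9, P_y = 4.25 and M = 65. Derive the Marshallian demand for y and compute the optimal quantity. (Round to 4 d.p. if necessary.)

MRS = 2·(y−4)/(x−2). Tangency with P_x/P_y gives y−4 = (1/2)·(P_x/P_y)·(x−2).
After buying the subsistence bundle (2, 4), a share 2/3 of the remaining income goes to x: x* = 2 + 2/3·(M − 2P_x − 4P_y)/P_x.
Discretionary income = 65 − 2·9 − 4·4.25 = 30; y* = 4 + 1/3·30/4.25 = 6.3529.

y* = 6.3529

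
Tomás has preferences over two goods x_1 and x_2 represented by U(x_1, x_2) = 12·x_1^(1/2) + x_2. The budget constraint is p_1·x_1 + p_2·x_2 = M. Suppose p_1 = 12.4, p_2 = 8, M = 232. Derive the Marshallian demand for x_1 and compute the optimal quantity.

x_1* = 14.9844

Utility is quasi-linear in x_2; the FOC for x_1 is 6/√x_1 = p_1/p_2.
Thus x_1* = (6·p_2/p_1)² — independent of M — with the rest of income spent on x_2.
Plugging in: x_1* = (6·8/12.4)² = 14.9844.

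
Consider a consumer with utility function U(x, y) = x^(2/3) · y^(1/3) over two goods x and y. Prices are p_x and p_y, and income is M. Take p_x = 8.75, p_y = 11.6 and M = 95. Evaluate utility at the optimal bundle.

The MRS is 2·y/x. Set MRS = p_x/p_y.
So 2/3·p_y·y = 1/3·p_x·x; combined with the budget, a share 2/3 of income goes to x.
Demand: x*(p_x,p_y,M) = 2/3·M/p_x and y* = 1/3·M/p_y.
At p_x=8.75, p_y=11.6, M=95: x* = 2/3·95/8.75 = 7.2381, y* = 2.7299.
Utility at the optimum: U(7.2381, 2.7299) = 5.2295.

V = 5.2295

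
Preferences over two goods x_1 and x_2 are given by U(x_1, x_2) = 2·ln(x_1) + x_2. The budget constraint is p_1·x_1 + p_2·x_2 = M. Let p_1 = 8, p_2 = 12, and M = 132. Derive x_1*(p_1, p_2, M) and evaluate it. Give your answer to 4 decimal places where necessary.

Set MRS = p_1/p_2: (2/x_1)/1 = p_1/p_2.
So x_1*(p_1,p_2) = 2·p_2/p_1, independent of income; and x_2* = (M − 2·p_2)/p_2.
At the given prices: x_1* = 2·12/8 = 3.

x_1* = 3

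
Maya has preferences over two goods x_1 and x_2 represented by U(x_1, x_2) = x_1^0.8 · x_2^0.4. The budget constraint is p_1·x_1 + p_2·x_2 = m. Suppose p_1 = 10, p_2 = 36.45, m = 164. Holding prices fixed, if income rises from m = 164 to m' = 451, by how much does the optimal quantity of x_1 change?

MU_x_1/MU_x_2 = (0.8·x_2)/(0.4·x_1); tangency sets this equal to p_1/p_2.
Rearranging, p_2·x_2 = (1/2)·p_1·x_1. Substituting into the budget gives p_1·x_1·(1 + (1/2)) = m.
Demand: x_1*(p_1,p_2,m) = 2/3·m/p_1 and x_2* = 1/3·m/p_2.
At p_1=10, p_2=36.45, m=164: x_1* = 2/3·164/10 = 10.9333.
At m' = 451: x_1* = 30.0667. Change: 30.0667 − 10.9333 = 19.1333.

Δx_1* = 19.1333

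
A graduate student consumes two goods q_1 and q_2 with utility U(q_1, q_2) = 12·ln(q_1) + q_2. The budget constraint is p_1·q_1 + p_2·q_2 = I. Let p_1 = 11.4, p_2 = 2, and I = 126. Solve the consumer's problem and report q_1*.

Set MRS = p_1/p_2: (12/q_1)/1 = p_1/p_2.
So q_1*(p_1,p_2) = 12·p_2/p_1, independent of income; and q_2* = (I − 12·p_2)/p_2.
At the given prices: q_1* = 12·2/11.4 = 2.1053.

q_1* = 2.1053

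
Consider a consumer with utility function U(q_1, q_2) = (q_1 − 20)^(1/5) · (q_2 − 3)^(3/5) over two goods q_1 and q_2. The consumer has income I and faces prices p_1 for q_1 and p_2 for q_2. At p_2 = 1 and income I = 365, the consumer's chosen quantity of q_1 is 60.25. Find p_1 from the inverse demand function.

p_1 = 2

MRS = (1/3)·(q_2−3)/(q_1−20). Tangency with p_1/p_2 gives q_2−3 = 3·(p_1/p_2)·(q_1−20).
Substituting into the budget: q_1* = 20 + 0.25·(I − 20·p_1 − 3·p_2)/p_1, and q_2* = 3 + 0.75·(…)/p_2.
Set q_1* = 60.25 in the demand function and solve for p_1: p_1 = 2.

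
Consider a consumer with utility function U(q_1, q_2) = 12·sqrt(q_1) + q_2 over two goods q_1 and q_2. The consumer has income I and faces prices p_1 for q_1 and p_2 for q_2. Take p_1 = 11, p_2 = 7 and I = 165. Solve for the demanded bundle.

q_1* = 14.5785, q_2* = 0.6623

Utility is quasi-linear in q_2; the FOC for q_1 is 6/√q_1 = p_1/p_2.
Solve: √q_1 = 6·p_2/p_1, so q_1*(p_1,p_2) = (6·p_2/p_1)², and q_2* = (I − p_1·q_1*)/p_2.
Plugging in: q_1* = (6·7/11)² = 14.5785, q_2* = 0.6623.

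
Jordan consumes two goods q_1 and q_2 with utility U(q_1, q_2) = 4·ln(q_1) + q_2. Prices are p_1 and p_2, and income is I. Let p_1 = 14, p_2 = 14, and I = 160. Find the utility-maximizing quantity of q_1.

Set MRS = p_1/p_2: (4/q_1)/1 = p_1/p_2.
So q_1*(p_1,p_2) = 4·p_2/p_1, independent of income; and q_2* = (I − 4·p_2)/p_2.
At the given prices: q_1* = 4·14/14 = 4.

q_1* = 4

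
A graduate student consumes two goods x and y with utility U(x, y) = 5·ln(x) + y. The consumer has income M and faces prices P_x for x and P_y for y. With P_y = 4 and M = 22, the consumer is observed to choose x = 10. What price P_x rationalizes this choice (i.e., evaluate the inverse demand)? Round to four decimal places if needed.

P_x = 2

Set MRS = P_x/P_y: (5/x)/1 = P_x/P_y.
So x*(P_x,P_y) = 5·P_y/P_x, independent of income; and y* = (M − 5·P_y)/P_y.
Set x* = 10 in the demand function and solve for P_x: P_x = 2.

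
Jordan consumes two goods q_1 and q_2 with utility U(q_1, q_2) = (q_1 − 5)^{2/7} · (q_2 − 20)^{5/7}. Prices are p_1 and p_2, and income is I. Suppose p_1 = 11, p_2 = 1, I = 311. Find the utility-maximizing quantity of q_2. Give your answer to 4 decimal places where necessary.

q_2* = 188.5714

This is Cobb-Douglas in (q_1−5, q_2−20): tangency gives 2/7·p_2·(q_2−20) = 5/7·p_1·(q_1−5).
After buying the subsistence bundle (5, 20), a share 2/7 of the remaining income goes to q_1: q_1* = 5 + 2/7·(I − 5p_1 − 20p_2)/p_1.
Discretionary income = 311 − 5·11 − 20·1 = 236; q_2* = 20 + 5/7·236/1 = 188.5714.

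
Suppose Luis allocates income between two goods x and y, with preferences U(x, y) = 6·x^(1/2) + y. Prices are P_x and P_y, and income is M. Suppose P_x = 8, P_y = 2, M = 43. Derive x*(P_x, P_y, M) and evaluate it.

Utility is quasi-linear in y; the FOC for x is 3/√x = P_x/P_y.
Thus x* = (3·P_y/P_x)² — independent of M — with the rest of income spent on y.
Plugging in: x* = (3·2/8)² = 0.5625.

x* = 0.5625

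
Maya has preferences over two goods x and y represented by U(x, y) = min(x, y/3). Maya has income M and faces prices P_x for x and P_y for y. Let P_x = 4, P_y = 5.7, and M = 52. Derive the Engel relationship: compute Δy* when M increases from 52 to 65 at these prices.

Demand: x*(P_x,P_y,M) = M/(P_x + 3·P_y), y* = 3·M/(P_x + 3·P_y).
Here 4 + 3·5.7 = 21.1, giving y* = 7.3934.
At M' = 65: y* = 9.2417. Change: 9.2417 − 7.3934 = 1.8483.

Δy* = 1.8483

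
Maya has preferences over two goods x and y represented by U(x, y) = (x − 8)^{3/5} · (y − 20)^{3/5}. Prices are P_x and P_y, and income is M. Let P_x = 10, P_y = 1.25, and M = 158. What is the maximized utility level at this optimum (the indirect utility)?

V = 11.2137

Discretionary income = 158 − 8·10 − 20·1.25 = 53; x* = 8 + 0.5·53/10 = 10.65; y* = 20 + 0.5·53/1.25 = 41.2.
Utility at the optimum: U(10.65, 41.2) = 11.2137.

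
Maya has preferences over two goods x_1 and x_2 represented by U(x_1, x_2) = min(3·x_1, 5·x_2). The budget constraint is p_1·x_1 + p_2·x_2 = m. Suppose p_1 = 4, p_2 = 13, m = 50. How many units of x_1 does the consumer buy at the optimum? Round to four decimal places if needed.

x_1* = 4.2373

With perfect complements, no substitution: consume in ratio x_1:x_2 = 5:3.
Budget: p_1·x_1 + p_2·(3/5)·x_1 = m, so (5·p_1 + 3·p_2)·x_1 = 5·m.
Demand: x_1*(p_1,p_2,m) = 5·m/(5·p_1 + 3·p_2), x_2* = 3·m/(5·p_1 + 3·p_2).
Here 5·4 + 3·13 = 59, giving x_1* = 4.2373.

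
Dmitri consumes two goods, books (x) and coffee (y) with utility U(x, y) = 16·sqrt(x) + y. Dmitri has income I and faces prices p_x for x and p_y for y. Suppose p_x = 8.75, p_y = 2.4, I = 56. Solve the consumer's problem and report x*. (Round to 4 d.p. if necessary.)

x* = 4.8149

Set MRS = p_x/p_y: 8·x^(−1/2) = p_x/p_y.
Thus x* = (8·p_y/p_x)² — independent of I — with the rest of income spent on y.
Plugging in: x* = (8·2.4/8.75)² = 4.8149.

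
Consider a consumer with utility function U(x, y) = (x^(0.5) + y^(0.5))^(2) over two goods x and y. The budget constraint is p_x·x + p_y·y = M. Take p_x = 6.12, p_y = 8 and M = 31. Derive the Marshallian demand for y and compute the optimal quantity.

y* = 1.6795

MU_x ∝ x^(-0.5), MU_y ∝ y^(-0.5), so MRS = (y/x)^(0.5) = p_x/p_y.
Hence y/x = (p_x/p_y)^(1/(0.5)), i.e. raised to the 2 power.
Substitute y = (y/x)·x into the budget: x* = M/(p_x + p_y·(y/x)).
Numerically y/x = 0.585225, so x* = 31/(6.12 + 8·0.585225) = 2.8699 and y* = 0.585225·2.8699 = 1.6795.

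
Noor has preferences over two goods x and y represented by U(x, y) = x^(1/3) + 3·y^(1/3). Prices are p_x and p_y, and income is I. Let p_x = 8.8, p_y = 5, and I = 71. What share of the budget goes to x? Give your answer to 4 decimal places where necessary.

Numerically y/x = 12.132516, so x* = 71/(8.8 + 5·12.132516) = 1.0221 and y* = 12.132516·1.0221 = 12.401.
Expenditure on x: 8.8·1.0221 = 8.9948; share = 0.1267.

share on x = 0.1267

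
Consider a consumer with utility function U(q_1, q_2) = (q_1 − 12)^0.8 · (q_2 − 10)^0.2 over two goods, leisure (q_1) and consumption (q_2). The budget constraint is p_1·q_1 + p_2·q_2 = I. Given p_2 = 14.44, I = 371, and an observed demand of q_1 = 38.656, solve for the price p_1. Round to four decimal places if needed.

p_1 = 5

MRS = 4·(q_2−10)/(q_1−12). Tangency with p_1/p_2 gives q_2−10 = (1/4)·(p_1/p_2)·(q_1−12).
Substituting into the budget: q_1* = 12 + 0.8·(I − 12·p_1 − 10·p_2)/p_1, and q_2* = 10 + 0.2·(…)/p_2.
Set q_1* = 38.656 in the demand function and solve for p_1: p_1 = 5.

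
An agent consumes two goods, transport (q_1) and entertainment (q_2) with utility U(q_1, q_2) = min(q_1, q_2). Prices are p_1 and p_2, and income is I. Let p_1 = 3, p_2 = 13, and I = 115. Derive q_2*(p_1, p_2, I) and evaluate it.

q_2* = 7.1875

Leontief preferences: the optimum is at the kink where q_1/1 = q_2/1, i.e. q_2 = q_1.
Budget: p_1·q_1 + p_2·q_1 = I, so (p_1 + p_2)·q_1 = I.
Demand: q_1*(p_1,p_2,I) = I/(p_1 + p_2), q_2* = I/(p_1 + p_2).
Here 3 + 13 = 16, giving q_2* = 7.1875.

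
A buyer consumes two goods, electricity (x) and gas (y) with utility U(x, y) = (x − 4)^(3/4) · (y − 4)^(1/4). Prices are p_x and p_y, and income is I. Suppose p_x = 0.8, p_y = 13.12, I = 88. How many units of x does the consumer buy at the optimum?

MRS = 3·(y−4)/(x−4). Tangency with p_x/p_y gives y−4 = (1/3)·(p_x/p_y)·(x−4).
Substituting into the budget: x* = 4 + 0.75·(I − 4·p_x − 4·p_y)/p_x, and y* = 4 + 0.25·(…)/p_y.
Discretionary income = 88 − 4·0.8 − 4·13.12 = 32.32; x* = 4 + 0.75·32.32/0.8 = 34.3.

x* = 34.3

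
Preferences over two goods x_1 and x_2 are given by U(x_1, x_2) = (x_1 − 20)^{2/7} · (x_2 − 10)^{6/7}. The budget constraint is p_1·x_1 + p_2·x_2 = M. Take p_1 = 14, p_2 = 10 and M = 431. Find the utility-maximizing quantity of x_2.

Discretionary income = 431 − 20·14 − 10·10 = 51; x_2* = 10 + 0.75·51/10 = 13.825.

x_2* = 13.825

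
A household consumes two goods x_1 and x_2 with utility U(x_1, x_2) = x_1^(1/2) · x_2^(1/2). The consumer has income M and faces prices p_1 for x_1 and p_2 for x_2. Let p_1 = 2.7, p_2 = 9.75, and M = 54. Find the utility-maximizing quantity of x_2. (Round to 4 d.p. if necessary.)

MU_x_1/MU_x_2 = (0.5·x_2)/(0.5·x_1); tangency sets this equal to p_1/p_2.
Rearranging, p_2·x_2 = p_1·x_1. Substituting into the budget gives p_1·x_1·(1 + 1) = M.
Demand: x_1*(p_1,p_2,M) = 0.5·M/p_1 and x_2* = 0.5·M/p_2.
At p_1=2.7, p_2=9.75, M=54: x_2* = 0.5·54/9.75 = 2.7692.

x_2* = 2.7692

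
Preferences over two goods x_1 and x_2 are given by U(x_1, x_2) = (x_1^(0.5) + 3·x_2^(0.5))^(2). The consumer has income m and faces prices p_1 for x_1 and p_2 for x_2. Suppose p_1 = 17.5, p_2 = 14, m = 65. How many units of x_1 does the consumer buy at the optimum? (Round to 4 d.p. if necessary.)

With the ratio pinned down, the budget gives x_1* = m/(p_1 + p_2·(x_2/x_1)) and x_2* = (x_2/x_1)·x_1*.
Numerically x_2/x_1 = 14.0625, so x_1* = 65/(17.5 + 14·14.0625) = 0.3032.

x_1* = 0.3032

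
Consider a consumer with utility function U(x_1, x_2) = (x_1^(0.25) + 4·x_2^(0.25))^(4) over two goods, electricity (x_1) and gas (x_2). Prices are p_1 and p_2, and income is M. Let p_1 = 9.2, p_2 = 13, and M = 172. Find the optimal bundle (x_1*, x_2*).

MRS = MU_x_1/MU_x_2 = (1/4)·(x_2/x_1)^(0.75). Set equal to p_1/p_2.
Hence x_2/x_1 = (4·p_1/p_2)^(1/(0.75)), i.e. raised to the 4/3 power.
With the ratio pinned down, the budget gives x_1* = M/(p_1 + p_2·(x_2/x_1)) and x_2* = (x_2/x_1)·x_1*.
Numerically x_2/x_1 = 4.004417, so x_1* = 172/(9.2 + 13·4.004417) = 2.8078 and x_2* = 4.004417·2.8078 = 11.2437.

x_1* = 2.8078, x_2* = 11.2437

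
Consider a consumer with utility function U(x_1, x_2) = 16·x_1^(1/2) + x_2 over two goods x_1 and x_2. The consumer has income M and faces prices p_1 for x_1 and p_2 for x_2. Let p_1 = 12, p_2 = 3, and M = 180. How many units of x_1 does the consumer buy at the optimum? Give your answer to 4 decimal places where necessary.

x_1* = 4

Utility is quasi-linear in x_2; the FOC for x_1 is 8/√x_1 = p_1/p_2.
Solve: √x_1 = 8·p_2/p_1, so x_1*(p_1,p_2) = (8·p_2/p_1)², and x_2* = (M − p_1·x_1*)/p_2.
Plugging in: x_1* = (8·3/12)² = 4.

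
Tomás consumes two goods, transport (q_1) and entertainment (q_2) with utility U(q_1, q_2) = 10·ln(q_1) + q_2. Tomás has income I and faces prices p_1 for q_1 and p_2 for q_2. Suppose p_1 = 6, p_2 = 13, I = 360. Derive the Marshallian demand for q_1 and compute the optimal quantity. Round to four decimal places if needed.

So q_1*(p_1,p_2) = 10·p_2/p_1, independent of income; and q_2* = (I − 10·p_2)/p_2.
At the given prices: q_1* = 10·13/6 = 21.6667.

q_1* = 21.6667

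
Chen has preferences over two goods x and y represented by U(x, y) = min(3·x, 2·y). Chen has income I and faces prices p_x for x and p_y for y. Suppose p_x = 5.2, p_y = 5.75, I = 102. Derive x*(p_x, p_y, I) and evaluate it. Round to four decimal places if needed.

x* = 7.3779

Leontief preferences: the optimum is at the kink where x/2 = y/3, i.e. y = (3/2)·x.
Budget: p_x·x + p_y·(3/2)·x = I, so (2·p_x + 3·p_y)·x = 2·I.
Demand: x*(p_x,p_y,I) = 2·I/(2·p_x + 3·p_y), y* = 3·I/(2·p_x + 3·p_y).
Here 2·5.2 + 3·5.75 = 27.65, giving x* = 7.3779.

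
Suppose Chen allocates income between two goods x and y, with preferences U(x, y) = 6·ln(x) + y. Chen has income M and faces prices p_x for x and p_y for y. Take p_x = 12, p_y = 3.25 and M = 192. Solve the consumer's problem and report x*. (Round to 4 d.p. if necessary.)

At the given prices: x* = 6·3.25/12 = 1.625.

x* = 1.625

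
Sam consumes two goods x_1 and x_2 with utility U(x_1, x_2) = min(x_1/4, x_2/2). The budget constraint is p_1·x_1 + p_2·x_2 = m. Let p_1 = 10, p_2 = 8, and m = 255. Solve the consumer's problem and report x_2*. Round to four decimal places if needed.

x_2* = 9.1071

With perfect complements, no substitution: consume in ratio x_1:x_2 = 4:2.
Budget: p_1·x_1 + p_2·(1/2)·x_1 = m, so (4·p_1 + 2·p_2)·x_1 = 4·m.
Demand: x_1*(p_1,p_2,m) = 4·m/(4·p_1 + 2·p_2), x_2* = 2·m/(4·p_1 + 2·p_2).
Here 4·10 + 2·8 = 56, giving x_2* = 9.1071.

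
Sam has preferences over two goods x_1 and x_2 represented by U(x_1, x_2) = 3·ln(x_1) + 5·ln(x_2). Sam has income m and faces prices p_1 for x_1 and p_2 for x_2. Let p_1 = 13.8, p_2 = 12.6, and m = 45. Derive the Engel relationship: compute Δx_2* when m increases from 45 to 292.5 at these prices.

Δx_2* = 12.2768

Demand: x_1*(p_1,p_2,m) = 0.375·m/p_1 and x_2* = 0.625·m/p_2.
At p_1=13.8, p_2=12.6, m=45: x_2* = 0.625·45/12.6 = 2.2321.
At m' = 292.5: x_2* = 14.5089. Change: 14.5089 − 2.2321 = 12.2768.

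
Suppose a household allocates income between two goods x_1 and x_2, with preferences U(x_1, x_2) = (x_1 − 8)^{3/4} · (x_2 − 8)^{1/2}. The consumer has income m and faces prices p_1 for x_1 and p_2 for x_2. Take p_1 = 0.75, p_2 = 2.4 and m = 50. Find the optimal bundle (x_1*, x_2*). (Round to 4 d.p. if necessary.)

Let x_1' = x_1−8, x_2' = x_2−8. MRS = (3/2)·x_2'/x_1' = p_1/p_2.
Substituting into the budget: x_1* = 8 + 0.6·(m − 8·p_1 − 8·p_2)/p_1, and x_2* = 8 + 0.4·(…)/p_2.
Discretionary income = 50 − 8·0.75 − 8·2.4 = 24.8; x_1* = 8 + 0.6·24.8/0.75 = 27.84; x_2* = 8 + 0.4·24.8/2.4 = 12.1333.

x_1* = 27.84, x_2* = 12.1333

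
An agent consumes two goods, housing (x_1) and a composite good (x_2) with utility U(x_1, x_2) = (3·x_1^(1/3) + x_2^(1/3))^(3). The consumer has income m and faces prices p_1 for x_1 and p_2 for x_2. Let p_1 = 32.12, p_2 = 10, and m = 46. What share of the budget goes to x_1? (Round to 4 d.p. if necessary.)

share on x_1 = 0.7435

From the CES first-order condition, 3·(x_2/x_1)^(2/3) = p_1/p_2.
Solve for the ratio: x_2/x_1 = [(1/3)·p_1/p_2]^(1.5).
With the ratio pinned down, the budget gives x_1* = m/(p_1 + p_2·(x_2/x_1)) and x_2* = (x_2/x_1)·x_1*.
Numerically x_2/x_1 = 1.107851, so x_1* = 46/(32.12 + 10·1.107851) = 1.0649 and x_2* = 1.107851·1.0649 = 1.1797.
Expenditure on x_1: 32.12·1.0649 = 34.203; share = 0.7435.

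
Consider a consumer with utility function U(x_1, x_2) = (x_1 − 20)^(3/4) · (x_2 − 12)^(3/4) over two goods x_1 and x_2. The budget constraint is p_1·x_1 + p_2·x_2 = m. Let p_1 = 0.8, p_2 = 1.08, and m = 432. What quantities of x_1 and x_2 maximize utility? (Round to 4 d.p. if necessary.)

x_1* = 271.9, x_2* = 198.5926

Let x_1' = x_1−20, x_2' = x_2−12. MRS = x_2'/x_1' = p_1/p_2.
Substituting into the budget: x_1* = 20 + 0.5·(m − 20·p_1 − 12·p_2)/p_1, and x_2* = 12 + 0.5·(…)/p_2.
Discretionary income = 432 − 20·0.8 − 12·1.08 = 403.04; x_1* = 20 + 0.5·403.04/0.8 = 271.9; x_2* = 12 + 0.5·403.04/1.08 = 198.5926.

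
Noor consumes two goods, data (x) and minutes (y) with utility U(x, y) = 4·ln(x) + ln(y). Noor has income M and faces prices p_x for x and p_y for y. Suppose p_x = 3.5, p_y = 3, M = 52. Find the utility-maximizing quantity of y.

y* = 3.4667

MU_x/MU_y = (4·y)/(x); tangency sets this equal to p_x/p_y.
Rearranging, p_y·y = (1/4)·p_x·x. Substituting into the budget gives p_x·x·(1 + (1/4)) = M.
Demand: x*(p_x,p_y,M) = 0.8·M/p_x and y* = 0.2·M/p_y.
At p_x=3.5, p_y=3, M=52: y* = 0.2·52/3 = 3.4667.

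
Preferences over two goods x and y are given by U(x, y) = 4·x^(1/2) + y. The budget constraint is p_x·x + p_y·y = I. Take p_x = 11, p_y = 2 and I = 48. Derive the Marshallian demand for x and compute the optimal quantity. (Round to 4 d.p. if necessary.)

x* = 0.1322

Utility is quasi-linear in y; the FOC for x is 2/√x = p_x/p_y.
Thus x* = (2·p_y/p_x)² — independent of I — with the rest of income spent on y.
Plugging in: x* = (2·2/11)² = 0.1322.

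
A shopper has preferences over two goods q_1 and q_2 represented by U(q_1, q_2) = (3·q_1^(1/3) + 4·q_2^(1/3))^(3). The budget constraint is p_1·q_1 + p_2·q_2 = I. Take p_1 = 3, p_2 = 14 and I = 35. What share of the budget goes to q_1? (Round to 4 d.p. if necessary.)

share on q_1 = 0.5839

MU_q_1 ∝ 3·q_1^(-2/3), MU_q_2 ∝ 4·q_2^(-2/3), so MRS = (3/4)·(q_2/q_1)^(2/3) = p_1/p_2.
Hence q_2/q_1 = ((4/3)·p_1/p_2)^(1/(2/3)), i.e. raised to the 1.5 power.
With the ratio pinned down, the budget gives q_1* = I/(p_1 + p_2·(q_2/q_1)) and q_2* = (q_2/q_1)·q_1*.
Numerically q_2/q_1 = 0.152721, so q_1* = 35/(3 + 14·0.152721) = 6.8119 and q_2* = 0.152721·6.8119 = 1.0403.
Expenditure on q_1: 3·6.8119 = 20.4356; share = 0.5839.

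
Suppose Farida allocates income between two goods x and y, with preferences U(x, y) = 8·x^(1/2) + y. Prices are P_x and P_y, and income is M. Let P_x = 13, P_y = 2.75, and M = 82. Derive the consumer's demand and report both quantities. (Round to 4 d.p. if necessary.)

MU_x = 4/√x, MU_y = 1. Tangency: 4/√x = P_x/P_y.
Solve: √x = 4·P_y/P_x, so x*(P_x,P_y) = (4·P_y/P_x)², and y* = (M − P_x·x*)/P_y.
Plugging in: x* = (4·2.75/13)² = 0.716, y* = 26.4336.

x* = 0.716, y* = 26.4336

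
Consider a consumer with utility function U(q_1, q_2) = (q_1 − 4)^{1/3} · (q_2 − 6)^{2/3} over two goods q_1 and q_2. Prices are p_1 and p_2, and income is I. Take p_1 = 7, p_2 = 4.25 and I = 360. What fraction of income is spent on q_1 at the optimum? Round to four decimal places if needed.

This is Cobb-Douglas in (q_1−4, q_2−6): tangency gives 1/3·p_2·(q_2−6) = 2/3·p_1·(q_1−4).
After buying the subsistence bundle (4, 6), a share 1/3 of the remaining income goes to q_1: q_1* = 4 + 1/3·(I − 4p_1 − 6p_2)/p_1.
Discretionary income = 360 − 4·7 − 6·4.25 = 306.5; q_1* = 4 + 1/3·306.5/7 = 18.5952; q_2* = 6 + 2/3·306.5/4.25 = 54.0784.
Expenditure on q_1: 7·18.5952 = 130.1667; share = 0.3616.

share on q_1 = 0.3616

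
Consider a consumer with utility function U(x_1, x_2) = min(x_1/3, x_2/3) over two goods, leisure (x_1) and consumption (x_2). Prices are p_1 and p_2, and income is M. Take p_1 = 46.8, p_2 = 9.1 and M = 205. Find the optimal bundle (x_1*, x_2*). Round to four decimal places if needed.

x_1* = 3.6673, x_2* = 3.6673

Leontief preferences: the optimum is at the kink where x_1/3 = x_2/3, i.e. x_2 = x_1.
Budget: p_1·x_1 + p_2·x_1 = M, so (3·p_1 + 3·p_2)·x_1 = 3·M.
Demand: x_1*(p_1,p_2,M) = 3·M/(3·p_1 + 3·p_2), x_2* = 3·M/(3·p_1 + 3·p_2).
Here 3·46.8 + 3·9.1 = 167.7, giving x_1* = 3.6673 and x_2* = 3.6673.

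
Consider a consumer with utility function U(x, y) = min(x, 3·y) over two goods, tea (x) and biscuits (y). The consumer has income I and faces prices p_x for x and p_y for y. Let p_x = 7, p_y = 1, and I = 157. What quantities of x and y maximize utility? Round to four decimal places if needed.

x* = 21.4091, y* = 7.1364

With perfect complements, no substitution: consume in ratio x:y = 3:1.
Budget: p_x·x + p_y·(1/3)·x = I, so (3·p_x + p_y)·x = 3·I.
Demand: x*(p_x,p_y,I) = 3·I/(3·p_x + p_y), y* = I/(3·p_x + p_y).
Here 3·7 + 1 = 22, giving x* = 21.4091 and y* = 7.1364.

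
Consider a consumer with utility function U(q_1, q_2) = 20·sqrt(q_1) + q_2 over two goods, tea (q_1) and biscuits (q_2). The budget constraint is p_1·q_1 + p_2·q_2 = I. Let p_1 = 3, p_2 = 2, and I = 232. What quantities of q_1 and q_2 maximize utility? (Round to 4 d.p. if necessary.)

q_1* = 44.4444, q_2* = 49.3333

MU_q_1 = 10/√q_1, MU_q_2 = 1. Tangency: 10/√q_1 = p_1/p_2.
Thus q_1* = (10·p_2/p_1)² — independent of I — with the rest of income spent on q_2.
Plugging in: q_1* = (10·2/3)² = 44.4444, q_2* = 49.3333.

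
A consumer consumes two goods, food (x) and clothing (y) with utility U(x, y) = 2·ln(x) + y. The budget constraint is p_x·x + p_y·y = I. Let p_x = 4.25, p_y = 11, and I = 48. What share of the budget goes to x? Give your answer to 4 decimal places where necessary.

Set MRS = p_x/p_y: (2/x)/1 = p_x/p_y.
So x*(p_x,p_y) = 2·p_y/p_x, independent of income; and y* = (I − 2·p_y)/p_y.
At the given prices: x* = 2·11/4.25 = 5.1765, and y* = 2.3636.
Expenditure on x: 4.25·5.1765 = 22; share = 0.4583.

share on x = 0.4583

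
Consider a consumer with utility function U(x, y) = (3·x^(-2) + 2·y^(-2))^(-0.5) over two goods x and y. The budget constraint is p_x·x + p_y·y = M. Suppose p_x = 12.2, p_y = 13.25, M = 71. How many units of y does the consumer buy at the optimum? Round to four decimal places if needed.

y* = 2.572

MU_x ∝ 3·x^(-3), MU_y ∝ 2·y^(-3), so MRS = (3/2)·(y/x)^(3) = p_x/p_y.
Solve for the ratio: y/x = [(2/3)·p_x/p_y]^(1/3).
Substitute y = (y/x)·x into the budget: x* = M/(p_x + p_y·(y/x)).
Numerically y/x = 0.849867, so x* = 71/(12.2 + 13.25·0.849867) = 3.0263 and y* = 0.849867·3.0263 = 2.572.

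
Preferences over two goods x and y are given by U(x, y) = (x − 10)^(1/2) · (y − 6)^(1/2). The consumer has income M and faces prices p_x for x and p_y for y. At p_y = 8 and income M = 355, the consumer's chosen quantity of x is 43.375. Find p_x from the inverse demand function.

p_x = 4

Let x' = x−10, y' = y−6. MRS = y'/x' = p_x/p_y.
After buying the subsistence bundle (10, 6), a share 0.5 of the remaining income goes to x: x* = 10 + 0.5·(M − 10p_x − 6p_y)/p_x.
Set x* = 43.375 in the demand function and solve for p_x: p_x = 4.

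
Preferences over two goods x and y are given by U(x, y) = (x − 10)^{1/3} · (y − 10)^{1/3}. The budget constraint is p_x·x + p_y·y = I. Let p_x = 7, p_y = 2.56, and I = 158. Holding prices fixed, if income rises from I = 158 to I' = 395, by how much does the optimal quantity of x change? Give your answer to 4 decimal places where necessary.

Δx* = 16.9286

MRS = (y−10)/(x−10). Tangency with p_x/p_y gives y−10 = (p_x/p_y)·(x−10).
After buying the subsistence bundle (10, 10), a share 0.5 of the remaining income goes to x: x* = 10 + 0.5·(I − 10p_x − 10p_y)/p_x.
Discretionary income = 158 − 10·7 − 10·2.56 = 62.4; x* = 10 + 0.5·62.4/7 = 14.4571.
At I' = 395: x* = 31.3857. Change: 31.3857 − 14.4571 = 16.9286.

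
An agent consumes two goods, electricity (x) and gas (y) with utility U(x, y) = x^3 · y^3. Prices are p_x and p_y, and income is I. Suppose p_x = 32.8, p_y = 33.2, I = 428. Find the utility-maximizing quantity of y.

y* = 6.4458

Tangency: MRS = y/x = p_x/p_y.
Rearranging, p_y·y = p_x·x. Substituting into the budget gives p_x·x·(1 + 1) = I.
Demand: x*(p_x,p_y,I) = 0.5·I/p_x and y* = 0.5·I/p_y.
At p_x=32.8, p_y=33.2, I=428: y* = 0.5·428/33.2 = 6.4458.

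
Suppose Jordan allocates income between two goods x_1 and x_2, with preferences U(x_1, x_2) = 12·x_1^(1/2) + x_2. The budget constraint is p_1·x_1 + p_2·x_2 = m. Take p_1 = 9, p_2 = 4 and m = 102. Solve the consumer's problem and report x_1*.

MU_x_1 = 6/√x_1, MU_x_2 = 1. Tangency: 6/√x_1 = p_1/p_2.
Thus x_1* = (6·p_2/p_1)² — independent of m — with the rest of income spent on x_2.
Plugging in: x_1* = (6·4/9)² = 7.1111.

x_1* = 7.1111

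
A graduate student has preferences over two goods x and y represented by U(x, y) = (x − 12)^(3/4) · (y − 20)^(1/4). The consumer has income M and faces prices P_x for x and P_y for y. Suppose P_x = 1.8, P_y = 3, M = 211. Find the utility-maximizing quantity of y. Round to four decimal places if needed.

y* = 30.7833

Let x' = x−12, y' = y−20. MRS = 3·y'/x' = P_x/P_y.
After buying the subsistence bundle (12, 20), a share 0.75 of the remaining income goes to x: x* = 12 + 0.75·(M − 12P_x − 20P_y)/P_x.
Discretionary income = 211 − 12·1.8 − 20·3 = 129.4; y* = 20 + 0.25·129.4/3 = 30.7833.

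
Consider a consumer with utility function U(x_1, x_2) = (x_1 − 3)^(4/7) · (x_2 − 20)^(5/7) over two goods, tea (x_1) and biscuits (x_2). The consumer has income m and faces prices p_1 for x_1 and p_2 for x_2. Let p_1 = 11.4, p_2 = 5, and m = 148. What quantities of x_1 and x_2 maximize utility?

MRS = (4/5)·(x_2−20)/(x_1−3). Tangency with p_1/p_2 gives x_2−20 = (5/4)·(p_1/p_2)·(x_1−3).
Substituting into the budget: x_1* = 3 + 4/9·(m − 3·p_1 − 20·p_2)/p_1, and x_2* = 20 + 5/9·(…)/p_2.
Discretionary income = 148 − 3·11.4 − 20·5 = 13.8; x_1* = 3 + 4/9·13.8/11.4 = 3.538; x_2* = 20 + 5/9·13.8/5 = 21.5333.

x_1* = 3.538, x_2* = 21.5333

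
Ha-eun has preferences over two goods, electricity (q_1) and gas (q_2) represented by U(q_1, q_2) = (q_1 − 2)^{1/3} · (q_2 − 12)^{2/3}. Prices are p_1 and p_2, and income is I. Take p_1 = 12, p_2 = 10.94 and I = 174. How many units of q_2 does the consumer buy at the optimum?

MRS = (1/2)·(q_2−12)/(q_1−2). Tangency with p_1/p_2 gives q_2−12 = 2·(p_1/p_2)·(q_1−2).
After buying the subsistence bundle (2, 12), a share 1/3 of the remaining income goes to q_1: q_1* = 2 + 1/3·(I − 2p_1 − 12p_2)/p_1.
Discretionary income = 174 − 2·12 − 12·10.94 = 18.72; q_2* = 12 + 2/3·18.72/10.94 = 13.1408.

q_2* = 13.1408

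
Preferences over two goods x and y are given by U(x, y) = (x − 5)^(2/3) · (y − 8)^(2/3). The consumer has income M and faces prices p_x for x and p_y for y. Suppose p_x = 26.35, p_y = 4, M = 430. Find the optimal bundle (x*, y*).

x* = 10.0522, y* = 41.2812

This is Cobb-Douglas in (x−5, y−8): tangency gives 2/3·p_y·(y−8) = 2/3·p_x·(x−5).
Substituting into the budget: x* = 5 + 0.5·(M − 5·p_x − 8·p_y)/p_x, and y* = 8 + 0.5·(…)/p_y.
Discretionary income = 430 − 5·26.35 − 8·4 = 266.25; x* = 5 + 0.5·266.25/26.35 = 10.0522; y* = 8 + 0.5·266.25/4 = 41.2812.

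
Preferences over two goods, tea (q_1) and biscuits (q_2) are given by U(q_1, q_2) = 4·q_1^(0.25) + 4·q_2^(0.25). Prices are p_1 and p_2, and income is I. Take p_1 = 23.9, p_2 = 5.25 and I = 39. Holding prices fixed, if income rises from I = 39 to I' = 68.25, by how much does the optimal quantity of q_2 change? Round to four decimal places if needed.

Δq_2* = 3.4748

MU_q_1 ∝ 4·q_1^(-0.75), MU_q_2 ∝ 4·q_2^(-0.75), so MRS = (q_2/q_1)^(0.75) = p_1/p_2.
Solve for the ratio: q_2/q_1 = [p_1/p_2]^(4/3).
With the ratio pinned down, the budget gives q_1* = I/(p_1 + p_2·(q_2/q_1)) and q_2* = (q_2/q_1)·q_1*.
Numerically q_2/q_1 = 7.544865, so q_1* = 39/(23.9 + 5.25·7.544865) = 0.6141 and q_2* = 7.544865·0.6141 = 4.6331.
At I' = 68.25: q_2* = 8.1079. Change: 8.1079 − 4.6331 = 3.4748.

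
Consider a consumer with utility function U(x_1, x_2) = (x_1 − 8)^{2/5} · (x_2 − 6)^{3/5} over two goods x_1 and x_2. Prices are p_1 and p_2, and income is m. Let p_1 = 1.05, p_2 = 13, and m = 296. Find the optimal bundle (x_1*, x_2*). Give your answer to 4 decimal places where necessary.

x_1* = 87.8476, x_2* = 15.6738

Let x_1' = x_1−8, x_2' = x_2−6. MRS = (2/3)·x_2'/x_1' = p_1/p_2.
After buying the subsistence bundle (8, 6), a share 0.4 of the remaining income goes to x_1: x_1* = 8 + 0.4·(m − 8p_1 − 6p_2)/p_1.
Discretionary income = 296 − 8·1.05 − 6·13 = 209.6; x_1* = 8 + 0.4·209.6/1.05 = 87.8476; x_2* = 6 + 0.6·209.6/13 = 15.6738.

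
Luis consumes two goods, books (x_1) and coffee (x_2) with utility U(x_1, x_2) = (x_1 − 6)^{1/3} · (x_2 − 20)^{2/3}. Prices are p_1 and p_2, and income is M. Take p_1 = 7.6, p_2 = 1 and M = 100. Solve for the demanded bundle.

x_1* = 7.5088, x_2* = 42.9333

Let x_1' = x_1−6, x_2' = x_2−20. MRS = (1/2)·x_2'/x_1' = p_1/p_2.
After buying the subsistence bundle (6, 20), a share 1/3 of the remaining income goes to x_1: x_1* = 6 + 1/3·(M − 6p_1 − 20p_2)/p_1.
Discretionary income = 100 − 6·7.6 − 20·1 = 34.4; x_1* = 6 + 1/3·34.4/7.6 = 7.5088; x_2* = 20 + 2/3·34.4/1 = 42.9333.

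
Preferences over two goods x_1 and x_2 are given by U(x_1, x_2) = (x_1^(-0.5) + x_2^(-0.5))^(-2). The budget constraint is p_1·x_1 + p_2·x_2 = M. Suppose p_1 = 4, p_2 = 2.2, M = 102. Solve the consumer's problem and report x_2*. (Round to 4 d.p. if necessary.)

MRS = MU_x_1/MU_x_2 = (x_2/x_1)^(1.5). Set equal to p_1/p_2.
Solve for the ratio: x_2/x_1 = [p_1/p_2]^(2/3).
With the ratio pinned down, the budget gives x_1* = M/(p_1 + p_2·(x_2/x_1)) and x_2* = (x_2/x_1)·x_1*.
Numerically x_2/x_1 = 1.489675, so x_1* = 102/(4 + 2.2·1.489675) = 14.0162 and x_2* = 1.489675·14.0162 = 20.8796.

x_2* = 20.8796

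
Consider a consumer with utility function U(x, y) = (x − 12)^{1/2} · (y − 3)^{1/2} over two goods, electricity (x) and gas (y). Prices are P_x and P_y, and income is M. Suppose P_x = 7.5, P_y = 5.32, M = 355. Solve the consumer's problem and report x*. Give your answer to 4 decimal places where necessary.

x* = 28.6027

Let x' = x−12, y' = y−3. MRS = y'/x' = P_x/P_y.
After buying the subsistence bundle (12, 3), a share 0.5 of the remaining income goes to x: x* = 12 + 0.5·(M − 12P_x − 3P_y)/P_x.
Discretionary income = 355 − 12·7.5 − 3·5.32 = 249.04; x* = 12 + 0.5·249.04/7.5 = 28.6027.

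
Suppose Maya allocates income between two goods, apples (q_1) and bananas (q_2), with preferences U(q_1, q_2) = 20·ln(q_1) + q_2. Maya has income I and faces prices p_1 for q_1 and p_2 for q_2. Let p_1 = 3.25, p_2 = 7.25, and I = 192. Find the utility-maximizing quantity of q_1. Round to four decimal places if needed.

q_1* = 44.6154

MU_q_1 = 20/q_1, MU_q_2 = 1. Tangency: 20/q_1 = p_1/p_2.
So q_1*(p_1,p_2) = 20·p_2/p_1, independent of income; and q_2* = (I − 20·p_2)/p_2.
At the given prices: q_1* = 20·7.25/3.25 = 44.6154.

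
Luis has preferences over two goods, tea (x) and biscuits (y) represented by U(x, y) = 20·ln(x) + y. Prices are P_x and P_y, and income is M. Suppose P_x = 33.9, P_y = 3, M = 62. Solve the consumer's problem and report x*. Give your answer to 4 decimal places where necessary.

x* = 1.7699

MU_x = 20/x, MU_y = 1. Tangency: 20/x = P_x/P_y.
So x*(P_x,P_y) = 20·P_y/P_x, independent of income; and y* = (M − 20·P_y)/P_y.
At the given prices: x* = 20·3/33.9 = 1.7699.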